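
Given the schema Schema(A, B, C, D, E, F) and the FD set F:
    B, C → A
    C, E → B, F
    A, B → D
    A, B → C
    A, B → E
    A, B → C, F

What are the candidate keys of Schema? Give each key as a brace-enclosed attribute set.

{A, B} is a candidate key since {A, B}⁺ = {A, B, C, D, E, F} covers every attribute.
{B, C} is a candidate key since {B, C}⁺ = {A, B, C, D, E, F} covers every attribute.
{C, E} is a candidate key since {C, E}⁺ = {A, B, C, D, E, F} covers every attribute.
Any other superkey properly contains one of these, so there are no further candidate keys.

{A, B}, {B, C}, {C, E}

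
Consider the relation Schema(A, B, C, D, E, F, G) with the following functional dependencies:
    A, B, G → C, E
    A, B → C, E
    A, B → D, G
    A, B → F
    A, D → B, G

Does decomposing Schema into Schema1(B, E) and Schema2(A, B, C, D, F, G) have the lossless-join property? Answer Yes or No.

No

Common attributes: {B}; their closure is {B}.
The closure covers neither Schema1 nor Schema2 entirely; the join is not lossless.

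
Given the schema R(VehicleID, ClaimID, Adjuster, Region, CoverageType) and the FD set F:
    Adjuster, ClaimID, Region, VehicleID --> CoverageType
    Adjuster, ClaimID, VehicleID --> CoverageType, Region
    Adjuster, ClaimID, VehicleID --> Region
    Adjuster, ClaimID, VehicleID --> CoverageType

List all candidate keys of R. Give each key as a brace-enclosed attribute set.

Attributes never on any right-hand side: {Adjuster, ClaimID, VehicleID} — every candidate key must contain all of them.
{Adjuster, ClaimID, VehicleID}⁺ = {Adjuster, ClaimID, CoverageType, Region, VehicleID}, which is every attribute, so {Adjuster, ClaimID, VehicleID} is a candidate key.
No other minimal set has full closure, so this is the only candidate key.

{Adjuster, ClaimID, VehicleID}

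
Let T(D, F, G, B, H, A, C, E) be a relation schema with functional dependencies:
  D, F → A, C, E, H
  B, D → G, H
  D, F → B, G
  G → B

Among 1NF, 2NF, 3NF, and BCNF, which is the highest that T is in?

2NF

Candidate key: {D, F}. Prime attributes: {D, F}.
For B, D → G, H we have {B, D}⁺ = {B, D, G, H}; {B, D} is not a superkey, so BCNF fails.
Because {G, H} are non-prime and the left side of B, D → G, H is not a superkey, the relation is not in 3NF.
No proper subset of a key has a non-prime attribute in its closure, so there is no partial dependency; 2NF holds.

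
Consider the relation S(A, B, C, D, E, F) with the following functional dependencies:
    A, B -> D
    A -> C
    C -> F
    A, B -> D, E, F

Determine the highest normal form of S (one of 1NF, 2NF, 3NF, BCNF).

Candidate key: {A, B}. Prime attributes: {A, B}.
For A -> C we have {A}⁺ = {A, C, F}; {A} is not a superkey, so BCNF fails.
A -> C has non-prime {C} on the right and a non-superkey on the left, so 3NF fails.
Since {A} ⊂ {A, B} and {A}⁺ ⊇ {C, F} with {C, F} non-prime, there is a partial dependency; 2NF fails.

1NF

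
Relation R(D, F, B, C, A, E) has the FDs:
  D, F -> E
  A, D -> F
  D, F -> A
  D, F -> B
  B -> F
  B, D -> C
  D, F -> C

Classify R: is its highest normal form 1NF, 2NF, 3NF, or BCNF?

Candidate keys: {A, D}, {B, D}, {D, F}. Prime attributes: {A, B, D, F}.
B -> F breaks BCNF: {B}⁺ = {B, F}, so {B} is not a superkey.
But every attribute on its right side ({F}) is prime, and the same holds for every other non-superkey FD, so 3NF still holds.

3NF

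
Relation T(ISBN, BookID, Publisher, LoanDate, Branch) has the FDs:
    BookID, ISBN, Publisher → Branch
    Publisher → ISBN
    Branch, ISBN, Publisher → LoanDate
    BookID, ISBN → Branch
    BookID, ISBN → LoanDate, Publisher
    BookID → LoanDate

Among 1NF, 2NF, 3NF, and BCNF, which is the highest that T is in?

1NF

Candidate keys: {BookID, ISBN}, {BookID, Publisher}. Prime attributes: {BookID, ISBN, Publisher}.
Publisher → ISBN breaks BCNF: {Publisher}⁺ = {ISBN, Publisher}, so {Publisher} is not a superkey.
Branch, ISBN, Publisher → LoanDate determines the non-prime attribute {LoanDate} from a non-superkey — 3NF is violated.
The proper key subset {BookID} of {BookID, ISBN} determines non-prime {LoanDate}, so the relation is not even in 2NF.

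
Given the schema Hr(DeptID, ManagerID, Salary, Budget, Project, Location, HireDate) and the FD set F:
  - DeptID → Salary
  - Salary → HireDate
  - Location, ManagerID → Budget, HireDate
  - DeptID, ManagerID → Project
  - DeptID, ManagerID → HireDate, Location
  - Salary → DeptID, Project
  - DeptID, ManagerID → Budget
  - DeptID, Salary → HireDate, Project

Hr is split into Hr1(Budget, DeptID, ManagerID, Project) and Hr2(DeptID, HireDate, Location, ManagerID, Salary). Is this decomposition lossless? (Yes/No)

Yes

Common attributes: {DeptID, ManagerID}; their closure is {Budget, DeptID, HireDate, Location, ManagerID, Project, Salary}.
This includes all of Hr1, so the common attributes are a superkey of Hr1 — the join is lossless.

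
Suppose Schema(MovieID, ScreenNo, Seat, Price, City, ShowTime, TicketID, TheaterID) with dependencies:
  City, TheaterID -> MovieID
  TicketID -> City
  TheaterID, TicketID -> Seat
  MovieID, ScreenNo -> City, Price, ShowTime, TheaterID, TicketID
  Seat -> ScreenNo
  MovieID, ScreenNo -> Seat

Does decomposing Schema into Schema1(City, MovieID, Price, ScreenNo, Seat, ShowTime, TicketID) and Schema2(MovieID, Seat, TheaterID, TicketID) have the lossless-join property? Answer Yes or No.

The shared attributes are {MovieID, Seat, TicketID} and {MovieID, Seat, TicketID}⁺ = {City, MovieID, Price, ScreenNo, Seat, ShowTime, TheaterID, TicketID}.
Since Schema1 ⊆ {City, MovieID, Price, ScreenNo, Seat, ShowTime, TheaterID, TicketID}, the intersection is a superkey of Schema1; the decomposition is lossless.

Yes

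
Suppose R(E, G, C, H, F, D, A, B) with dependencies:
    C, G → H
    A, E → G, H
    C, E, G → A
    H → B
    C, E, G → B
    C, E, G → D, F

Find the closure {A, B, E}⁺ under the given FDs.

{A, B, E, G, H}

Start with {A, B, E}.
A, E → G, H applies; add {G, H} → now {A, B, E, G, H}.
No further FD applies.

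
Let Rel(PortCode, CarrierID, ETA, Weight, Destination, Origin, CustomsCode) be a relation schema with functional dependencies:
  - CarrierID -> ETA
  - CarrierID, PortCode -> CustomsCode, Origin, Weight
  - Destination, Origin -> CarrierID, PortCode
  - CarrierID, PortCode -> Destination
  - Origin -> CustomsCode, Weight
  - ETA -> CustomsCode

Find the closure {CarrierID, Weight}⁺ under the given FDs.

{CarrierID, CustomsCode, ETA, Weight}

Start with {CarrierID, Weight}.
CarrierID -> ETA applies; add {ETA} → now {CarrierID, ETA, Weight}.
ETA -> CustomsCode applies; add {CustomsCode} → now {CarrierID, CustomsCode, ETA, Weight}.
No further FD applies.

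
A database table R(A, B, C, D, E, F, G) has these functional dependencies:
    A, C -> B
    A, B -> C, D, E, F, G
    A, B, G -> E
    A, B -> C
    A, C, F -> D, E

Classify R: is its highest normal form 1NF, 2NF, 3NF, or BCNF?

Candidate keys: {A, B}, {A, C}. Prime attributes: {A, B, C}.
The left-hand side of every FD is a superkey, so BCNF is satisfied.

BCNF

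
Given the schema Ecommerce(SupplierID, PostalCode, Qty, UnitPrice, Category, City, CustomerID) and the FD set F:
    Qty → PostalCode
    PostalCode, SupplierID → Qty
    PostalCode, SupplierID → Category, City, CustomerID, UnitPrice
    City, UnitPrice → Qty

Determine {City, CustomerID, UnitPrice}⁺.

Start with {City, CustomerID, UnitPrice}.
City, UnitPrice → Qty applies; add {Qty} → now {City, CustomerID, Qty, UnitPrice}.
Qty → PostalCode applies; add {PostalCode} → now {City, CustomerID, PostalCode, Qty, UnitPrice}.
No further FD applies.

{City, CustomerID, PostalCode, Qty, UnitPrice}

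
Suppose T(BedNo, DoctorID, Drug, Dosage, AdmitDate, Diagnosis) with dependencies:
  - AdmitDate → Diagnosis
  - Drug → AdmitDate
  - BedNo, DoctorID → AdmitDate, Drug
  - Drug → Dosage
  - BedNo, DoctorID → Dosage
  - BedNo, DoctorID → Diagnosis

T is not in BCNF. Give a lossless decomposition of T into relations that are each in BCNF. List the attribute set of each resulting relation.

{AdmitDate, Diagnosis}; {AdmitDate, Dosage, Drug}; {BedNo, DoctorID, Drug}

Candidate key of the original relation: {BedNo, DoctorID}.
In {AdmitDate, BedNo, Diagnosis, DoctorID, Dosage, Drug}, {AdmitDate} is not a superkey ({AdmitDate}⁺ restricted to this set is {AdmitDate, Diagnosis}), so split on AdmitDate → Diagnosis into {AdmitDate, Diagnosis} and {AdmitDate, BedNo, DoctorID, Dosage, Drug}.
{AdmitDate, Diagnosis}: every determinant is a superkey — BCNF.
In {AdmitDate, BedNo, DoctorID, Dosage, Drug}, {Drug} is not a superkey ({Drug}⁺ restricted to this set is {AdmitDate, Dosage, Drug}), so split on Drug → AdmitDate, Dosage into {AdmitDate, Dosage, Drug} and {BedNo, DoctorID, Drug}.
{AdmitDate, Dosage, Drug}: every determinant is a superkey — BCNF.
{BedNo, DoctorID, Drug}: every determinant is a superkey — BCNF.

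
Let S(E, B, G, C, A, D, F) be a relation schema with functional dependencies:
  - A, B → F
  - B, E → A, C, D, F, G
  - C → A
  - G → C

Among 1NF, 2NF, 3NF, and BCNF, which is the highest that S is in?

2NF

Candidate key: {B, E}. Prime attributes: {B, E}.
For A, B → F we have {A, B}⁺ = {A, B, F}; {A, B} is not a superkey, so BCNF fails.
A, B → F has non-prime {F} on the right and a non-superkey on the left, so 3NF fails.
Checking every proper subset of each key, none determines a non-prime attribute — 2NF is satisfied.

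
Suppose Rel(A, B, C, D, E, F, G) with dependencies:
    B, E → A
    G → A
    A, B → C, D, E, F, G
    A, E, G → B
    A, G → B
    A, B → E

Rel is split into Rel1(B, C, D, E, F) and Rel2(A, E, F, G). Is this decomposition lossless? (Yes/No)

No

The shared attributes are {E, F} and {E, F}⁺ = {E, F}.
Rel1 ⊄ {E, F} and Rel2 ⊄ {E, F}, so the split is lossy.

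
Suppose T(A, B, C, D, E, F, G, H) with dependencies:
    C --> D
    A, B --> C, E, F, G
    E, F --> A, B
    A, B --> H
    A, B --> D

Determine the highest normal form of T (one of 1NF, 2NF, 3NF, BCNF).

2NF

Candidate keys: {A, B}, {E, F}. Prime attributes: {A, B, E, F}.
C --> D: {C}⁺ = {C, D}, which is not all of the attributes, so the left side is not a superkey — BCNF is violated.
C --> D determines the non-prime attribute {D} from a non-superkey — 3NF is violated.
Checking every proper subset of each key, none determines a non-prime attribute — 2NF is satisfied.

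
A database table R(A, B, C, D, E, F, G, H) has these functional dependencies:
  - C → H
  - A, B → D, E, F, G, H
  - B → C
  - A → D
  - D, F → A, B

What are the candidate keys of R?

{A, B}⁺ = {A, B, C, D, E, F, G, H}, which is every attribute, so {A, B} is a candidate key.
{A, F}⁺ = {A, B, C, D, E, F, G, H}, which is every attribute, so {A, F} is a candidate key.
{D, F}⁺ = {A, B, C, D, E, F, G, H}, which is every attribute, so {D, F} is a candidate key.
Any other superkey properly contains one of these, so there are no further candidate keys.

{A, B}, {A, F}, {D, F}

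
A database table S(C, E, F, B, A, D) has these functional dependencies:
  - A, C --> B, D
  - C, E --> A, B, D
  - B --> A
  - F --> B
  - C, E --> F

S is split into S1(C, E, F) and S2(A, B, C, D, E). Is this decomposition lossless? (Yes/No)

Yes

The shared attributes are {C, E} and {C, E}⁺ = {A, B, C, D, E, F}.
S1 is contained in that closure, so S1 ∩ S2 --> S1 holds and the join is lossless.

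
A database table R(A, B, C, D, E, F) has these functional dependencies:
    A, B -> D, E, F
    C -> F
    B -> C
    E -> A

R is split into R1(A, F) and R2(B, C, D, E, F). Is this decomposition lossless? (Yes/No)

R1 ∩ R2 = {F}; its closure under F is {F}.
The closure covers neither R1 nor R2 entirely; the join is not lossless.

No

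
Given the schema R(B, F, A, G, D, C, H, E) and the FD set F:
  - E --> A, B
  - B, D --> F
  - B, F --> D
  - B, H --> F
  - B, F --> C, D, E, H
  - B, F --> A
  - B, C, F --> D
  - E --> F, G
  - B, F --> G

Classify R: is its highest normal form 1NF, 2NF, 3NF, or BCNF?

BCNF

Candidate keys: {B, D}, {B, F}, {B, H}, {E}. Prime attributes: {B, D, E, F, H}.
Each dependency's left side is a superkey — BCNF holds.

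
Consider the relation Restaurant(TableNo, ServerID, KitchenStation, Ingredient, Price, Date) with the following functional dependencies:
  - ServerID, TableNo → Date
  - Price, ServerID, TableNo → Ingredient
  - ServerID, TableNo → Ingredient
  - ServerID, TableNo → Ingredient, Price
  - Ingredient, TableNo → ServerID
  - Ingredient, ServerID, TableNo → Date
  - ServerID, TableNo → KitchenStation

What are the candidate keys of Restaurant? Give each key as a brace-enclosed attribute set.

No FD produces {TableNo}, so it must be in every candidate key.
{Ingredient, TableNo} is a candidate key since {Ingredient, TableNo}⁺ = {Date, Ingredient, KitchenStation, Price, ServerID, TableNo} covers every attribute.
{ServerID, TableNo} is a candidate key since {ServerID, TableNo}⁺ = {Date, Ingredient, KitchenStation, Price, ServerID, TableNo} covers every attribute.
These are minimal and exhaustive — every other superkey contains one of them.

{Ingredient, TableNo}, {ServerID, TableNo}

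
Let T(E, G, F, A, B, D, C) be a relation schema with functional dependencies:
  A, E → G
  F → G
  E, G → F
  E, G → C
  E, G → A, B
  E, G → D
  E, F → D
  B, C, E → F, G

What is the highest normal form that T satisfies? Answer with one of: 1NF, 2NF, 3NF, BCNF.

3NF

Candidate keys: {A, E}, {B, C, E}, {E, F}, {E, G}. Prime attributes: {A, B, C, E, F, G}.
F → G breaks BCNF: {F}⁺ = {F, G}, so {F} is not a superkey.
Its right-hand attributes {G} are all prime, as are those of every other non-superkey FD — the relation is in 3NF.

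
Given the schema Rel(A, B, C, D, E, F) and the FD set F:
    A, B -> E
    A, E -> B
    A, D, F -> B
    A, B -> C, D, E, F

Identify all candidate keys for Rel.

{A, B}, {A, D, F}, {A, E}

Attributes never on any right-hand side: {A} — every candidate key must contain it.
Closure of {A, B} is {A, B, C, D, E, F}, the whole schema; {A, B} is a candidate key.
Closure of {A, E} is {A, B, C, D, E, F}, the whole schema; {A, E} is a candidate key.
Closure of {A, D, F} is {A, B, C, D, E, F}, the whole schema; {A, D, F} is a candidate key.
Any other superkey properly contains one of these, so there are no further candidate keys.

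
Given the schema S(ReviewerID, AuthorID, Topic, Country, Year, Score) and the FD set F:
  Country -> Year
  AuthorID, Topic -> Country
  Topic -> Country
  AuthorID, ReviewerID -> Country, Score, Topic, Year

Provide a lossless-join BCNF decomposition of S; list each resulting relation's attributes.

{AuthorID, ReviewerID, Score, Topic}; {Country, Topic}; {Country, Year}

Candidate key of the original relation: {AuthorID, ReviewerID}.
{AuthorID, Country, ReviewerID, Score, Topic, Year}: {Country} determines {Country, Year} here but is not a superkey — split on Country -> Year, giving {Country, Year} and {AuthorID, Country, ReviewerID, Score, Topic}.
{Country, Year} is in BCNF.
{AuthorID, Country, ReviewerID, Score, Topic}: {AuthorID, Topic} determines {AuthorID, Country, Topic} here but is not a superkey — split on AuthorID, Topic -> Country, giving {AuthorID, Country, Topic} and {AuthorID, ReviewerID, Score, Topic}.
{AuthorID, Country, Topic}: {Topic} determines {Country, Topic} here but is not a superkey — split on Topic -> Country, giving {Country, Topic} and {AuthorID, Topic}.
{Country, Topic} is in BCNF.
{AuthorID, Topic} is in BCNF.
{AuthorID, ReviewerID, Score, Topic} is in BCNF.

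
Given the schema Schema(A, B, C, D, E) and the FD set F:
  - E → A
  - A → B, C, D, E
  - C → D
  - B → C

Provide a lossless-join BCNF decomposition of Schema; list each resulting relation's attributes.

Candidate keys of the original relation: {A}, {E}.
{A, B, C, D, E}: {C} determines {C, D} here but is not a superkey — split on C → D, giving {C, D} and {A, B, C, E}.
{C, D}: every determinant is a superkey — BCNF.
{A, B, C, E}: {B} determines {B, C} here but is not a superkey — split on B → C, giving {B, C} and {A, B, E}.
{B, C}: every determinant is a superkey — BCNF.
{A, B, E}: every determinant is a superkey — BCNF.

{A, B, E}; {B, C}; {C, D}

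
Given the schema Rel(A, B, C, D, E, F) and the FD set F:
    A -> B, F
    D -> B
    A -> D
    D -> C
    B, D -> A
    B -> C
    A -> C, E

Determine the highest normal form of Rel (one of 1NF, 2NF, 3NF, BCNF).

Candidate keys: {A}, {D}. Prime attributes: {A, D}.
B -> C: {B}⁺ = {B, C}, which is not all of the attributes, so the left side is not a superkey — BCNF is violated.
Because {C} is non-prime and the left side of B -> C is not a superkey, the relation is not in 3NF.
With only single-attribute keys there can be no partial dependency, so 2NF holds.

2NF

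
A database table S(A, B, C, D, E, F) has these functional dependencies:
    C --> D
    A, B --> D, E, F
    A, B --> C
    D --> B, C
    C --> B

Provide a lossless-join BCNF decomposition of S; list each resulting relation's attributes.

{A, C, E, F}; {B, C, D}

Candidate keys of the original relation: {A, B}, {A, C}, {A, D}.
In {A, B, C, D, E, F}, {C} is not a superkey ({C}⁺ restricted to this set is {B, C, D}), so split on C --> B, D into {B, C, D} and {A, C, E, F}.
{B, C, D} has no BCNF violation.
{A, C, E, F} has no BCNF violation.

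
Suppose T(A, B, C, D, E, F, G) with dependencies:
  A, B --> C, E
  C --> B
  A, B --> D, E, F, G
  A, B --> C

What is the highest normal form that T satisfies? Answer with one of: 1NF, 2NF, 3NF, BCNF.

3NF

Candidate keys: {A, B}, {A, C}. Prime attributes: {A, B, C}.
C --> B: {C}⁺ = {B, C}, which is not all of the attributes, so the left side is not a superkey — BCNF is violated.
But every attribute on its right side ({B}) is prime, and the same holds for every other non-superkey FD, so 3NF still holds.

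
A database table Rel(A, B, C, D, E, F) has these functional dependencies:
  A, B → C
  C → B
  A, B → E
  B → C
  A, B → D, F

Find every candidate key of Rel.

No FD produces {A}, so it must be in every candidate key.
{A, B} is a candidate key since {A, B}⁺ = {A, B, C, D, E, F} covers every attribute.
{A, C} is a candidate key since {A, C}⁺ = {A, B, C, D, E, F} covers every attribute.
These are minimal and exhaustive — every other superkey contains one of them.

{A, B}, {A, C}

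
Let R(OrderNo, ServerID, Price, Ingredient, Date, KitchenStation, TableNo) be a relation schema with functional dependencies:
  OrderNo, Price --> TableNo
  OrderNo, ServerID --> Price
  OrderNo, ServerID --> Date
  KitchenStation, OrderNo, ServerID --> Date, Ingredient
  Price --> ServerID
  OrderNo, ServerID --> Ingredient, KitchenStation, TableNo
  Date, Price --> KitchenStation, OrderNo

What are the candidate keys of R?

{Date, Price}, {OrderNo, Price}, {OrderNo, ServerID}

Closure of {Date, Price} is {Date, Ingredient, KitchenStation, OrderNo, Price, ServerID, TableNo}, the whole schema; {Date, Price} is a candidate key.
Closure of {OrderNo, Price} is {Date, Ingredient, KitchenStation, OrderNo, Price, ServerID, TableNo}, the whole schema; {OrderNo, Price} is a candidate key.
Closure of {OrderNo, ServerID} is {Date, Ingredient, KitchenStation, OrderNo, Price, ServerID, TableNo}, the whole schema; {OrderNo, ServerID} is a candidate key.
No proper subset of any of these is a key, and no other minimal superkey exists.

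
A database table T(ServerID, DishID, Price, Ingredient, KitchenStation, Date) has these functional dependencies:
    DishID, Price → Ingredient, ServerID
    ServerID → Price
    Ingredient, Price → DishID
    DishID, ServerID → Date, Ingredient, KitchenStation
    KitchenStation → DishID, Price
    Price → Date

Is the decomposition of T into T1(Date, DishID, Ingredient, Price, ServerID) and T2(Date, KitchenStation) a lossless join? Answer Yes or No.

No

Common attributes: {Date}; their closure is {Date}.
The closure covers neither T1 nor T2 entirely; the join is not lossless.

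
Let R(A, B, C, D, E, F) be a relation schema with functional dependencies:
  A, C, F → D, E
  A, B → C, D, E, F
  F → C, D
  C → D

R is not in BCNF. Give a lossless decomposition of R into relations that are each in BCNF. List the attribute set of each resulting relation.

{A, B, F}; {A, E, F}; {C, D}; {C, F}

Candidate key of the original relation: {A, B}.
Within {A, B, C, D, E, F}: {A, C, F}⁺ ∩ {A, B, C, D, E, F} = {A, C, D, E, F}, not the whole set, so A, C, F → D, E violates BCNF; decompose into {A, C, D, E, F} and {A, B, C, F}.
Within {A, C, D, E, F}: {F}⁺ ∩ {A, C, D, E, F} = {C, D, F}, not the whole set, so F → C, D violates BCNF; decompose into {C, D, F} and {A, E, F}.
Within {C, D, F}: {C}⁺ ∩ {C, D, F} = {C, D}, not the whole set, so C → D violates BCNF; decompose into {C, D} and {C, F}.
{C, D} has no BCNF violation.
{C, F} has no BCNF violation.
{A, E, F} has no BCNF violation.
Within {A, B, C, F}: {F}⁺ ∩ {A, B, C, F} = {C, F}, not the whole set, so F → C violates BCNF; decompose into {C, F} and {A, B, F}.
{C, F} has no BCNF violation.
{A, B, F} has no BCNF violation.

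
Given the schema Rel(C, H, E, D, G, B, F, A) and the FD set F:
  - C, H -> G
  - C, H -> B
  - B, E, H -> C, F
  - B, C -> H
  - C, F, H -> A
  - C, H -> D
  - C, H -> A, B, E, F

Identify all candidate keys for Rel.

{B, C}⁺ = {A, B, C, D, E, F, G, H} — all of the relation — so {B, C} is a candidate key.
{C, H}⁺ = {A, B, C, D, E, F, G, H} — all of the relation — so {C, H} is a candidate key.
{B, E, H}⁺ = {A, B, C, D, E, F, G, H} — all of the relation — so {B, E, H} is a candidate key.
Any other superkey properly contains one of these, so there are no further candidate keys.

{B, C}, {B, E, H}, {C, H}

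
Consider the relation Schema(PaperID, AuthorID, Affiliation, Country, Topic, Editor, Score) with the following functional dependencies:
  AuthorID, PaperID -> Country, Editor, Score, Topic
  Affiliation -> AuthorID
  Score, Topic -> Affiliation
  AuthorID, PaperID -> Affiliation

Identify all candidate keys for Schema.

{PaperID} never appears on the right of any FD, so every key must include it.
{Affiliation, PaperID} is a candidate key since {Affiliation, PaperID}⁺ = {Affiliation, AuthorID, Country, Editor, PaperID, Score, Topic} covers every attribute.
{AuthorID, PaperID} is a candidate key since {AuthorID, PaperID}⁺ = {Affiliation, AuthorID, Country, Editor, PaperID, Score, Topic} covers every attribute.
{PaperID, Score, Topic} is a candidate key since {PaperID, Score, Topic}⁺ = {Affiliation, AuthorID, Country, Editor, PaperID, Score, Topic} covers every attribute.
These are minimal and exhaustive — every other superkey contains one of them.

{Affiliation, PaperID}, {AuthorID, PaperID}, {PaperID, Score, Topic}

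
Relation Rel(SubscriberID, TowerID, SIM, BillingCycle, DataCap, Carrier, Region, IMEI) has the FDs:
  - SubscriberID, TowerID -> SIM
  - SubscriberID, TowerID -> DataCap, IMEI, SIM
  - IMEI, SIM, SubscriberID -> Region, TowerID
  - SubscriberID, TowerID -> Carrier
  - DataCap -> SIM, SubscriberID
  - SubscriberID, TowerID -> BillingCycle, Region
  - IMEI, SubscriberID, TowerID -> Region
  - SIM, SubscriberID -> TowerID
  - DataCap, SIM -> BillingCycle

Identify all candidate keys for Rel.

{DataCap}, {SIM, SubscriberID}, {SubscriberID, TowerID}

{DataCap}⁺ = {BillingCycle, Carrier, DataCap, IMEI, Region, SIM, SubscriberID, TowerID} — all of the relation — so {DataCap} is a candidate key.
{SIM, SubscriberID}⁺ = {BillingCycle, Carrier, DataCap, IMEI, Region, SIM, SubscriberID, TowerID} — all of the relation — so {SIM, SubscriberID} is a candidate key.
{SubscriberID, TowerID}⁺ = {BillingCycle, Carrier, DataCap, IMEI, Region, SIM, SubscriberID, TowerID} — all of the relation — so {SubscriberID, TowerID} is a candidate key.
Any other superkey properly contains one of these, so there are no further candidate keys.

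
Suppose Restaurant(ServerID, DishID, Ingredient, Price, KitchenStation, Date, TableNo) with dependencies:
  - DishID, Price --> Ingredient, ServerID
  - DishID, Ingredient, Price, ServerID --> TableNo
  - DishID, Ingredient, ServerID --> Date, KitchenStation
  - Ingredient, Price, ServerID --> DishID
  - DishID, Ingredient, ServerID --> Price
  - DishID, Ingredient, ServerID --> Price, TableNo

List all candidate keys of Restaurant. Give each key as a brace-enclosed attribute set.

Closure of {DishID, Price} is {Date, DishID, Ingredient, KitchenStation, Price, ServerID, TableNo}, the whole schema; {DishID, Price} is a candidate key.
Closure of {DishID, Ingredient, ServerID} is {Date, DishID, Ingredient, KitchenStation, Price, ServerID, TableNo}, the whole schema; {DishID, Ingredient, ServerID} is a candidate key.
Closure of {Ingredient, Price, ServerID} is {Date, DishID, Ingredient, KitchenStation, Price, ServerID, TableNo}, the whole schema; {Ingredient, Price, ServerID} is a candidate key.
No proper subset of any of these is a key, and no other minimal superkey exists.

{DishID, Ingredient, ServerID}, {DishID, Price}, {Ingredient, Price, ServerID}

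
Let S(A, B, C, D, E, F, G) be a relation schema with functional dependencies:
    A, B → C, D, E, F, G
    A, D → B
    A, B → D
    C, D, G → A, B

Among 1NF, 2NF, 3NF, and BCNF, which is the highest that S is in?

BCNF

Candidate keys: {A, B}, {A, D}, {C, D, G}. Prime attributes: {A, B, C, D, G}.
Each dependency's left side is a superkey — BCNF holds.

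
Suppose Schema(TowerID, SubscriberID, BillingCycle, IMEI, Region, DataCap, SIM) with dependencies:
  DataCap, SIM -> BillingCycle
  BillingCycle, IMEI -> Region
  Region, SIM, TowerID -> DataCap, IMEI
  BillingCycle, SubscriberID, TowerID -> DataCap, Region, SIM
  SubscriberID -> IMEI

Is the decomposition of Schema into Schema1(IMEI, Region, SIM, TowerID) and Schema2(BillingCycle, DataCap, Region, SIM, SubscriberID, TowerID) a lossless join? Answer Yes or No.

Yes

The shared attributes are {Region, SIM, TowerID} and {Region, SIM, TowerID}⁺ = {BillingCycle, DataCap, IMEI, Region, SIM, TowerID}.
Schema1 is contained in that closure, so Schema1 ∩ Schema2 -> Schema1 holds and the join is lossless.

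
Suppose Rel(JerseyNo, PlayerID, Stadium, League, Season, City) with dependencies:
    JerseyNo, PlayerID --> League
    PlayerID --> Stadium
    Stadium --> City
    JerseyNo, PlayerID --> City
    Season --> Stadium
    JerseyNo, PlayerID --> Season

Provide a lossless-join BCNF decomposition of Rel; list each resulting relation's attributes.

{City, Stadium}; {JerseyNo, League, PlayerID, Season}; {PlayerID, Stadium}

Candidate key of the original relation: {JerseyNo, PlayerID}.
{City, JerseyNo, League, PlayerID, Season, Stadium}: {PlayerID} determines {City, PlayerID, Stadium} here but is not a superkey — split on PlayerID --> City, Stadium, giving {City, PlayerID, Stadium} and {JerseyNo, League, PlayerID, Season}.
{City, PlayerID, Stadium}: {Stadium} determines {City, Stadium} here but is not a superkey — split on Stadium --> City, giving {City, Stadium} and {PlayerID, Stadium}.
{City, Stadium}: every determinant is a superkey — BCNF.
{PlayerID, Stadium}: every determinant is a superkey — BCNF.
{JerseyNo, League, PlayerID, Season}: every determinant is a superkey — BCNF.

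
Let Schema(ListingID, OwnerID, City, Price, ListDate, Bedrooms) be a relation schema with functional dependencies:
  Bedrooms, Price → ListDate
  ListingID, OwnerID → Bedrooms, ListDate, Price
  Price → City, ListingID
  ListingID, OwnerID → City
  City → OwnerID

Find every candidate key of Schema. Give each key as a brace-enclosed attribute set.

Closure of {Price} is {Bedrooms, City, ListDate, ListingID, OwnerID, Price}, the whole schema; {Price} is a candidate key.
Closure of {City, ListingID} is {Bedrooms, City, ListDate, ListingID, OwnerID, Price}, the whole schema; {City, ListingID} is a candidate key.
Closure of {ListingID, OwnerID} is {Bedrooms, City, ListDate, ListingID, OwnerID, Price}, the whole schema; {ListingID, OwnerID} is a candidate key.
Any other superkey properly contains one of these, so there are no further candidate keys.

{City, ListingID}, {ListingID, OwnerID}, {Price}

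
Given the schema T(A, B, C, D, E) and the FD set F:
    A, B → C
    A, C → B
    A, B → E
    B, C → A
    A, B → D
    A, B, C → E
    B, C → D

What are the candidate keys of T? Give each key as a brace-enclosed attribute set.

Closure of {A, B} is {A, B, C, D, E}, the whole schema; {A, B} is a candidate key.
Closure of {A, C} is {A, B, C, D, E}, the whole schema; {A, C} is a candidate key.
Closure of {B, C} is {A, B, C, D, E}, the whole schema; {B, C} is a candidate key.
No proper subset of any of these is a key, and no other minimal superkey exists.

{A, B}, {A, C}, {B, C}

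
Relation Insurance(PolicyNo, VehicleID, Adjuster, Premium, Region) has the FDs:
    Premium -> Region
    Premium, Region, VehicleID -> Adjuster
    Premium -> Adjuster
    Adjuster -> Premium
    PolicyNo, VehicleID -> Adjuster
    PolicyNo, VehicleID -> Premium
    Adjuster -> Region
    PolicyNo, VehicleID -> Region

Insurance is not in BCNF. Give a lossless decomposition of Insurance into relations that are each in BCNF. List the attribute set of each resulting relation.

{Adjuster, Premium, Region}; {PolicyNo, Premium, VehicleID}

Candidate key of the original relation: {PolicyNo, VehicleID}.
In {Adjuster, PolicyNo, Premium, Region, VehicleID}, {Premium} is not a superkey ({Premium}⁺ restricted to this set is {Adjuster, Premium, Region}), so split on Premium -> Adjuster, Region into {Adjuster, Premium, Region} and {PolicyNo, Premium, VehicleID}.
{Adjuster, Premium, Region}: every determinant is a superkey — BCNF.
{PolicyNo, Premium, VehicleID}: every determinant is a superkey — BCNF.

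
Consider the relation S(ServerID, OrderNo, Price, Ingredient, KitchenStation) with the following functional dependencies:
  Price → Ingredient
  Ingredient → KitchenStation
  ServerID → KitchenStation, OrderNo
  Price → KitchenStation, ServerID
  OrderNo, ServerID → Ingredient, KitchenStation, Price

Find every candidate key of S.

{Price}, {ServerID}

{Price}⁺ = {Ingredient, KitchenStation, OrderNo, Price, ServerID} — all of the relation — so {Price} is a candidate key.
{ServerID}⁺ = {Ingredient, KitchenStation, OrderNo, Price, ServerID} — all of the relation — so {ServerID} is a candidate key.
These are minimal and exhaustive — every other superkey contains one of them.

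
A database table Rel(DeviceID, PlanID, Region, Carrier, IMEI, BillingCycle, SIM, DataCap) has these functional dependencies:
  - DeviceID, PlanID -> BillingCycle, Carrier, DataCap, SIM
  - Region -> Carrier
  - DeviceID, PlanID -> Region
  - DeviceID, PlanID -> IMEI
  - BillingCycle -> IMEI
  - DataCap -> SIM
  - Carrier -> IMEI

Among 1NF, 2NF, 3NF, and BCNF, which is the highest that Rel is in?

2NF

Candidate key: {DeviceID, PlanID}. Prime attributes: {DeviceID, PlanID}.
For Region -> Carrier we have {Region}⁺ = {Carrier, IMEI, Region}; {Region} is not a superkey, so BCNF fails.
Region -> Carrier determines the non-prime attribute {Carrier} from a non-superkey — 3NF is violated.
No proper subset of a key has a non-prime attribute in its closure, so there is no partial dependency; 2NF holds.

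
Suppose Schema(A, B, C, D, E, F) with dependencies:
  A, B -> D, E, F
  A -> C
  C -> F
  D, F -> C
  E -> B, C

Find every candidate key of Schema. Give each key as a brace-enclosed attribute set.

{A, B}, {A, E}

No FD produces {A}, so it must be in every candidate key.
{A, B}⁺ = {A, B, C, D, E, F} — all of the relation — so {A, B} is a candidate key.
{A, E}⁺ = {A, B, C, D, E, F} — all of the relation — so {A, E} is a candidate key.
These are minimal and exhaustive — every other superkey contains one of them.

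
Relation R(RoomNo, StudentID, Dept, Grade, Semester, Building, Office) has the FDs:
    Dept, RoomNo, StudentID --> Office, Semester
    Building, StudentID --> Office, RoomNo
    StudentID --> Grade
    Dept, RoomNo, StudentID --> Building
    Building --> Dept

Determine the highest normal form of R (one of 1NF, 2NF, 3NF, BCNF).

1NF

Candidate keys: {Building, StudentID}, {Dept, RoomNo, StudentID}. Prime attributes: {Building, Dept, RoomNo, StudentID}.
For StudentID --> Grade we have {StudentID}⁺ = {Grade, StudentID}; {StudentID} is not a superkey, so BCNF fails.
Because {Grade} is non-prime and the left side of StudentID --> Grade is not a superkey, the relation is not in 3NF.
The proper key subset {StudentID} of {Building, StudentID} determines non-prime {Grade}, so the relation is not even in 2NF.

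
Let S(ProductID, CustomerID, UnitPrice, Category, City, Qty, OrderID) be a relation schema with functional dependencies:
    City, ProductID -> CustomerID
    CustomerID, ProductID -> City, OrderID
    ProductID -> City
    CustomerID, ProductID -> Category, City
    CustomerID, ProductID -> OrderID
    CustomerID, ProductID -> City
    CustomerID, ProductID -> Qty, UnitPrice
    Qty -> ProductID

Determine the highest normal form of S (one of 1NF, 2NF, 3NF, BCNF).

Candidate keys: {ProductID}, {Qty}. Prime attributes: {ProductID, Qty}.
The left-hand side of every FD is a superkey, so BCNF is satisfied.

BCNF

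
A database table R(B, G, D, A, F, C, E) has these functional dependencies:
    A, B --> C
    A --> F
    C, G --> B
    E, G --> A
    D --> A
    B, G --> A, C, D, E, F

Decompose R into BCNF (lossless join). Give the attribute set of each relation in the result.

{A, B, C}; {A, E, G}; {A, F}; {B, D, E, G}

Candidate keys of the original relation: {B, G}, {C, G}.
Within {A, B, C, D, E, F, G}: {A, B}⁺ ∩ {A, B, C, D, E, F, G} = {A, B, C, F}, not the whole set, so A, B --> C, F violates BCNF; decompose into {A, B, C, F} and {A, B, D, E, G}.
Within {A, B, C, F}: {A}⁺ ∩ {A, B, C, F} = {A, F}, not the whole set, so A --> F violates BCNF; decompose into {A, F} and {A, B, C}.
{A, F}: every determinant is a superkey — BCNF.
{A, B, C}: every determinant is a superkey — BCNF.
Within {A, B, D, E, G}: {E, G}⁺ ∩ {A, B, D, E, G} = {A, E, G}, not the whole set, so E, G --> A violates BCNF; decompose into {A, E, G} and {B, D, E, G}.
{A, E, G}: every determinant is a superkey — BCNF.
{B, D, E, G}: every determinant is a superkey — BCNF.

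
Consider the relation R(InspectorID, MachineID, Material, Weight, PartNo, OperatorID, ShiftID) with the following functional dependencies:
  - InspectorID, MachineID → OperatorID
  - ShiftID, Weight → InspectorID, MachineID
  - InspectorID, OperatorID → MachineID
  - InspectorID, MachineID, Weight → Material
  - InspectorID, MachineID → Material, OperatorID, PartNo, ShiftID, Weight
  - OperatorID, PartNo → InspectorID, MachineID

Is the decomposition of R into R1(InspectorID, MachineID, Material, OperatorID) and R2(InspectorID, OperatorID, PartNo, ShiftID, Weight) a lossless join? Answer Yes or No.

The shared attributes are {InspectorID, OperatorID} and {InspectorID, OperatorID}⁺ = {InspectorID, MachineID, Material, OperatorID, PartNo, ShiftID, Weight}.
Since R1 ⊆ {InspectorID, MachineID, Material, OperatorID, PartNo, ShiftID, Weight}, the intersection is a superkey of R1; the decomposition is lossless.

Yes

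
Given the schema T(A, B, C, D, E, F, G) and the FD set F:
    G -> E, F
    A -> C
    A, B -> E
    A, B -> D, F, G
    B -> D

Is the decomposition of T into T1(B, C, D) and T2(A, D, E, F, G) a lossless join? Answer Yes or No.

The shared attributes are {D} and {D}⁺ = {D}.
Neither T1 nor T2 is contained in that closure, so the decomposition is lossy.

No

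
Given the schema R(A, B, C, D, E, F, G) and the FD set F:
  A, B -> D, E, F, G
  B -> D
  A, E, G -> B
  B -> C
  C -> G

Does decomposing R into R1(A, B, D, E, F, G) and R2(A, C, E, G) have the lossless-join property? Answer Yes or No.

Yes

Common attributes: {A, E, G}; their closure is {A, B, C, D, E, F, G}.
R1 is contained in that closure, so R1 ∩ R2 -> R1 holds and the join is lossless.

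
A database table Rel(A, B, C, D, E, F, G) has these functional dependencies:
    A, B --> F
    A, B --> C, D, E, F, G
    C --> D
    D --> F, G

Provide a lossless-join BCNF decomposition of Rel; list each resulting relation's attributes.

Candidate key of the original relation: {A, B}.
In {A, B, C, D, E, F, G}, {C} is not a superkey ({C}⁺ restricted to this set is {C, D, F, G}), so split on C --> D, F, G into {C, D, F, G} and {A, B, C, E}.
In {C, D, F, G}, {D} is not a superkey ({D}⁺ restricted to this set is {D, F, G}), so split on D --> F, G into {D, F, G} and {C, D}.
{D, F, G} has no BCNF violation.
{C, D} has no BCNF violation.
{A, B, C, E} has no BCNF violation.

{A, B, C, E}; {C, D}; {D, F, G}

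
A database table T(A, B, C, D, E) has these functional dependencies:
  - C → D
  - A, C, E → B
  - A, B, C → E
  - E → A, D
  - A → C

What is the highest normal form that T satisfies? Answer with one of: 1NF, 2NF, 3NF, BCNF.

1NF

Candidate keys: {A, B}, {E}. Prime attributes: {A, B, E}.
C → D breaks BCNF: {C}⁺ = {C, D}, so {C} is not a superkey.
C → D has non-prime {D} on the right and a non-superkey on the left, so 3NF fails.
{A} is a proper subset of the key {A, B}, and {A}⁺ contains the non-prime attributes {C, D} — a partial dependency, so 2NF is violated.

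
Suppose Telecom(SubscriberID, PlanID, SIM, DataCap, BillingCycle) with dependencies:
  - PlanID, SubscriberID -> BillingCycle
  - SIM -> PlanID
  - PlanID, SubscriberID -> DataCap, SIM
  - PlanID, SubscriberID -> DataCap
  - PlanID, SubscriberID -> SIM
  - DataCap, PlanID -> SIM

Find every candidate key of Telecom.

{PlanID, SubscriberID}, {SIM, SubscriberID}

Attributes never on any right-hand side: {SubscriberID} — every candidate key must contain it.
Closure of {PlanID, SubscriberID} is {BillingCycle, DataCap, PlanID, SIM, SubscriberID}, the whole schema; {PlanID, SubscriberID} is a candidate key.
Closure of {SIM, SubscriberID} is {BillingCycle, DataCap, PlanID, SIM, SubscriberID}, the whole schema; {SIM, SubscriberID} is a candidate key.
These are minimal and exhaustive — every other superkey contains one of them.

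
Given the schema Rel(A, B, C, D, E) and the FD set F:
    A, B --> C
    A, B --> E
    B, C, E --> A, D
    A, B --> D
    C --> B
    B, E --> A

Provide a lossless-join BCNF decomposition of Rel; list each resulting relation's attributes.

Candidate keys of the original relation: {A, B}, {A, C}, {B, E}, {C, E}.
In {A, B, C, D, E}, {C} is not a superkey ({C}⁺ restricted to this set is {B, C}), so split on C --> B into {B, C} and {A, C, D, E}.
{B, C} is in BCNF.
{A, C, D, E} is in BCNF.

{A, C, D, E}; {B, C}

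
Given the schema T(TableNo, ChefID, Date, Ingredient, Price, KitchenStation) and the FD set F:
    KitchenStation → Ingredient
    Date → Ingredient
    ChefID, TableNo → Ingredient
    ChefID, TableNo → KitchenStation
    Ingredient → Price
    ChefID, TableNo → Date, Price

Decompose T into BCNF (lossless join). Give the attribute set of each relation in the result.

Candidate key of the original relation: {ChefID, TableNo}.
In {ChefID, Date, Ingredient, KitchenStation, Price, TableNo}, {KitchenStation} is not a superkey ({KitchenStation}⁺ restricted to this set is {Ingredient, KitchenStation, Price}), so split on KitchenStation → Ingredient, Price into {Ingredient, KitchenStation, Price} and {ChefID, Date, KitchenStation, TableNo}.
In {Ingredient, KitchenStation, Price}, {Ingredient} is not a superkey ({Ingredient}⁺ restricted to this set is {Ingredient, Price}), so split on Ingredient → Price into {Ingredient, Price} and {Ingredient, KitchenStation}.
{Ingredient, Price} has no BCNF violation.
{Ingredient, KitchenStation} has no BCNF violation.
{ChefID, Date, KitchenStation, TableNo} has no BCNF violation.

{ChefID, Date, KitchenStation, TableNo}; {Ingredient, KitchenStation}; {Ingredient, Price}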